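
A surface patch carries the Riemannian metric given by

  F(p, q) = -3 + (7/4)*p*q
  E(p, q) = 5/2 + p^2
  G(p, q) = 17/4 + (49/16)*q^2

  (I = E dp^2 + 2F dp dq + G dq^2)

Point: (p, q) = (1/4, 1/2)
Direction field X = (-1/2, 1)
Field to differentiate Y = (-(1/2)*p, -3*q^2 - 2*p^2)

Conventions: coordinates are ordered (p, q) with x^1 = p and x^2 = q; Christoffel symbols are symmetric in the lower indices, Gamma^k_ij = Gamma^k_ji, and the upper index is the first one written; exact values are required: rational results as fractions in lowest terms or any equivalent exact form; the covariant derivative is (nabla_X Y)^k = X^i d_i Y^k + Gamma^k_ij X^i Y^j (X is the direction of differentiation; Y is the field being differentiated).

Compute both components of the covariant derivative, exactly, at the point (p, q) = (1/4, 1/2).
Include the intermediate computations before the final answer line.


E = 41/16, F = -89/32, G = 321/64 at the point
E_p = 1/2, E_q = 0, F_p = 7/8, F_q = 7/16, G_p = 0, G_q = 49/16
EG - F^2 = 655/128;  g^inv = (128/655) * [[321/64, 89/32], [89/32, 41/16]]
first-kind symbols [ij,l] = (1/2)(d_i g_jl + d_j g_il - d_l g_ij): [pp,p] = E_p/2 = 1/4, [pp,q] = F_p - E_q/2 = 7/8, [pq,p] = E_q/2 = 0, [pq,q] = G_p/2 = 0, [qq,p] = F_q - G_p/2 = 7/16, [qq,q] = G_q/2 = 49/32
Gamma^p_ij = (G*[ij,p] - F*[ij,q])/(EG - F^2), Gamma^q_ij = (E*[ij,q] - F*[ij,p])/(EG - F^2)
Gamma_ppp = 472/655, Gamma_ppq = 0, Gamma_pqq = 826/655, Gamma_qpp = 376/655, Gamma_qpq = 0, Gamma_qqq = 658/655
X = (-1/2, 1), Y = (-1/8, -7/8) at the point

Answer: (nabla_X Y)^p = -1059/1310, (nabla_X Y)^q = -8759/2620


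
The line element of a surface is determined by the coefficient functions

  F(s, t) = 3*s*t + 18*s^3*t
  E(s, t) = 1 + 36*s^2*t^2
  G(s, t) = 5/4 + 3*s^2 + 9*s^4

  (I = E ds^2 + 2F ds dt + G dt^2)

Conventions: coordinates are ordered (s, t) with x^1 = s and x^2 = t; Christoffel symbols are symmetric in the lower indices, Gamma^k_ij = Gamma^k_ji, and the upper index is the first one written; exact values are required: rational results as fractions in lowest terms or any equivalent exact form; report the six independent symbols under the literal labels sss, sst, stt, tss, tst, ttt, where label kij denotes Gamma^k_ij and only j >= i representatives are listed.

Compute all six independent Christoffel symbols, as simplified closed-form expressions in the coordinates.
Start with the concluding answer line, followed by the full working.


Answer: Gamma_sss = 144*s*t^2/(36*s^4 + 144*s^2*t^2 + 12*s^2 + 5), Gamma_sst = 144*s^2*t/(36*s^4 + 144*s^2*t^2 + 12*s^2 + 5), Gamma_stt = 0, Gamma_tss = (72*s^2*t + 12*t)/(36*s^4 + 144*s^2*t^2 + 12*s^2 + 5), Gamma_tst = (72*s^3 + 12*s)/(36*s^4 + 144*s^2*t^2 + 12*s^2 + 5), Gamma_ttt = 0

E = 1 + 36*s^2*t^2; F = 3*s*t + 18*s^3*t; G = 5/4 + 3*s^2 + 9*s^4
Gamma^k_ij = (1/2) g^{kl} (d_i g_jl + d_j g_il - d_l g_ij), with g^inv = (1/(EG-F^2)) [[G, -F], [-F, E]]
first partials: E_s = 72*s*t^2, E_t = 72*s^2*t, F_s = 3*t + 54*s^2*t, F_t = 3*s + 18*s^3, G_s = 6*s + 36*s^3, G_t = 0
D = EG - F^2 = 5/4 + 3*s^2 + 36*s^2*t^2 + 9*s^4
expanded: Gamma^s_ss = (G E_s - 2F F_s + F E_t)/(2D), Gamma^s_st = (G E_t - F G_s)/(2D), Gamma^s_tt = (2G F_t - G G_s - F G_t)/(2D), Gamma^t_ss = (2E F_s - E E_t - F E_s)/(2D), Gamma^t_st = (E G_s - F E_t)/(2D), Gamma^t_tt = (E G_t - 2F F_t + F G_s)/(2D); substitute and cancel common factors


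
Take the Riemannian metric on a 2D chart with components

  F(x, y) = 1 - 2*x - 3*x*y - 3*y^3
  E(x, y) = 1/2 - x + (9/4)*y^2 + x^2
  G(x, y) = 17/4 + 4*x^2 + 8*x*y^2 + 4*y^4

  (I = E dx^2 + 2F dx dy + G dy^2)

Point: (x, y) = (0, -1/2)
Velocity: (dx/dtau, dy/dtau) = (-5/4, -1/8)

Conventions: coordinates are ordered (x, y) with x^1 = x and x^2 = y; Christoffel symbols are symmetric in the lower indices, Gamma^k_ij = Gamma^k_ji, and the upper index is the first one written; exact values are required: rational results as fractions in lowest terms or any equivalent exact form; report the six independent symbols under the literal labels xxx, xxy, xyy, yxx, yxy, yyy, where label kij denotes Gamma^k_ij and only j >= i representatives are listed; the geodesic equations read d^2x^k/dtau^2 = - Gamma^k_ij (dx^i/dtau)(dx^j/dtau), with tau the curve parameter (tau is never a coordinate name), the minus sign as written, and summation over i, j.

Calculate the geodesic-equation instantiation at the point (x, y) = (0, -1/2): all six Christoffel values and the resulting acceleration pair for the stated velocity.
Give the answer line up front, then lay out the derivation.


Answer: Gamma_xxx = -199/185, Gamma_xxy = -412/185, Gamma_xyy = -848/185, Gamma_yxx = 173/370, Gamma_yxy = 167/185, Gamma_yyy = 218/185; accelerations (d^2x/dtau^2, d^2y/dtau^2) = (7247/2960, -763/740)

E = 17/16, F = 11/8, G = 9/2 at the point
E_x = -1, E_y = -9/4, F_x = -1/2, F_y = -9/4, G_x = 2, G_y = -2
EG - F^2 = 185/64;  g^inv = (64/185) * [[9/2, -11/8], [-11/8, 17/16]]
first-kind symbols [ij,l] = (1/2)(d_i g_jl + d_j g_il - d_l g_ij): [xx,x] = E_x/2 = -1/2, [xx,y] = F_x - E_y/2 = 5/8, [xy,x] = E_y/2 = -9/8, [xy,y] = G_x/2 = 1, [yy,x] = F_y - G_x/2 = -13/4, [yy,y] = G_y/2 = -1
Gamma^x_ij = (G*[ij,x] - F*[ij,y])/(EG - F^2), Gamma^y_ij = (E*[ij,y] - F*[ij,x])/(EG - F^2)
Gamma_xxx = -199/185, Gamma_xxy = -412/185, Gamma_xyy = -848/185, Gamma_yxx = 173/370, Gamma_yxy = 167/185, Gamma_yyy = 218/185
d^2x/dtau^2 = -(Gamma_xxx*(-5/4)^2 + 2*Gamma_xxy*(-5/4)*(-1/8) + Gamma_xyy*(-1/8)^2) = 7247/2960
d^2y/dtau^2 = -(Gamma_yxx*(-5/4)^2 + 2*Gamma_yxy*(-5/4)*(-1/8) + Gamma_yyy*(-1/8)^2) = -763/740


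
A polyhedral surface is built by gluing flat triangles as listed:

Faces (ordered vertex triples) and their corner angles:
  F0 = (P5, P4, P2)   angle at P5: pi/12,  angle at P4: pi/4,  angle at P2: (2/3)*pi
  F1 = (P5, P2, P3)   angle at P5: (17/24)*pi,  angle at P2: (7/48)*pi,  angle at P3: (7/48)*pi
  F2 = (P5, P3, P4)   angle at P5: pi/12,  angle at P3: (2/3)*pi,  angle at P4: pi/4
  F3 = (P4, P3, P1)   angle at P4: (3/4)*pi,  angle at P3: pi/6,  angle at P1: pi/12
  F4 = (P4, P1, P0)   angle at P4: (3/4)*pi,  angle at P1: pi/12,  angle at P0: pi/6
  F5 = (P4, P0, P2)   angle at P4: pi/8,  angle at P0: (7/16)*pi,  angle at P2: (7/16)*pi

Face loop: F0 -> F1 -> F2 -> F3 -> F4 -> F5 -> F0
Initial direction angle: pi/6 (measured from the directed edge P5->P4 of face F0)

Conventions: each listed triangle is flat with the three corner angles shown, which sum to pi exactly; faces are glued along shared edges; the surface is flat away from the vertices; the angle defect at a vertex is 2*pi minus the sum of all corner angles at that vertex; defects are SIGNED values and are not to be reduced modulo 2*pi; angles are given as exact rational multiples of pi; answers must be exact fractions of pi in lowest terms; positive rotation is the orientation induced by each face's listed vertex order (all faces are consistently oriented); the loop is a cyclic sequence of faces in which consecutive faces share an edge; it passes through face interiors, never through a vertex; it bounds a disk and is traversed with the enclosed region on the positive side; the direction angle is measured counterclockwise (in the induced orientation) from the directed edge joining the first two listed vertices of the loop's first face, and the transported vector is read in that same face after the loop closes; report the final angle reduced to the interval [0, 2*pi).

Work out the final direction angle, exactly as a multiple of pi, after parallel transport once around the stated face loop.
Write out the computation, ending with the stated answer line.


enclosed vertex P4: corner angles sum to (17/8)*pi, defect = 2*pi - (17/8)*pi = -pi/8
enclosed vertex P5: corner angles sum to (7/8)*pi, defect = 2*pi - (7/8)*pi = (9/8)*pi
final direction = starting direction + enclosed defect total, reduced mod 2*pi (induced orientation)
final angle = pi/6 + pi = (7/6)*pi (mod 2*pi)

Answer: final direction angle = (7/6)*pi


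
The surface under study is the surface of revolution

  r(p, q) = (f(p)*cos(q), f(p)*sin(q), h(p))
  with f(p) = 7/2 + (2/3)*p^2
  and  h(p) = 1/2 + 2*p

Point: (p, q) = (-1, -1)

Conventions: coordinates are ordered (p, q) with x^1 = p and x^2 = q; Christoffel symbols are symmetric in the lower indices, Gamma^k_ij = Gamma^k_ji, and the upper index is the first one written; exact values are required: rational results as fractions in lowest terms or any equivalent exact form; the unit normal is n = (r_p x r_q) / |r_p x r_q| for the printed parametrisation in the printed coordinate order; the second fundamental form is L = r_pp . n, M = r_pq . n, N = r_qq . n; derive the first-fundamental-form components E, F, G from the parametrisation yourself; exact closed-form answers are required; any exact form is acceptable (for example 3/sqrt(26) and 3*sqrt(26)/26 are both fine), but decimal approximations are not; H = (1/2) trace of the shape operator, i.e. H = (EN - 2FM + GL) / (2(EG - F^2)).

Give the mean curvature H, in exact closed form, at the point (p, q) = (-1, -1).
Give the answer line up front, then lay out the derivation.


Answer: H = 9*sqrt(13)/8450

f = 25/6, f' = -4/3, f'' = 4/3, h' = 2, h'' = 0
E = 52/9, F = 0, G = 625/36; answer radicand W^2 = 52/9
unnormalised second-form numerators: l = -8/3, m = 0, n = 25/3; L = l/sqrt(52/9), and similarly M = m/sqrt(W^2), N = n/sqrt(W^2)
H = (E*n - 2*F*m + G*l) / (2*(EG - F^2)*sqrt(W^2)); E*n - 2*F*m + G*l = 50/27, EG - F^2 = 8125/81, so H = (3/325)/sqrt(52/9)


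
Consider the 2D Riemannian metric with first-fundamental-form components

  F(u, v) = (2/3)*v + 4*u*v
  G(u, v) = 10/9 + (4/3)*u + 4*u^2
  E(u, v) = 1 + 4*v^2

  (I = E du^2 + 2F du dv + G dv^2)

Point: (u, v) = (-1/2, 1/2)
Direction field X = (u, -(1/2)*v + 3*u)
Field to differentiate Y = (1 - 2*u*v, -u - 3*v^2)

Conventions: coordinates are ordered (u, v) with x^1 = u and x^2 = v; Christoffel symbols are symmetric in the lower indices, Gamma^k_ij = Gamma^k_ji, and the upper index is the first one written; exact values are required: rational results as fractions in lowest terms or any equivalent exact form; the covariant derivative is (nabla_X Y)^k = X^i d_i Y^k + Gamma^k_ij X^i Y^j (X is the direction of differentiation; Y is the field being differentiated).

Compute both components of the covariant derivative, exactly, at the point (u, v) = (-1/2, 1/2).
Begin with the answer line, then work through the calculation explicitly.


Answer: (nabla_X Y)^u = -145/44, (nabla_X Y)^v = 313/44

E = 2, F = -2/3, G = 13/9 at the point
E_u = 0, E_v = 4, F_u = 2, F_v = -4/3, G_u = -8/3, G_v = 0
EG - F^2 = 22/9;  g^inv = (9/22) * [[13/9, 2/3], [2/3, 2]]
first-kind symbols [ij,l] = (1/2)(d_i g_jl + d_j g_il - d_l g_ij): [uu,u] = E_u/2 = 0, [uu,v] = F_u - E_v/2 = 0, [uv,u] = E_v/2 = 2, [uv,v] = G_u/2 = -4/3, [vv,u] = F_v - G_u/2 = 0, [vv,v] = G_v/2 = 0
Gamma^u_ij = (G*[ij,u] - F*[ij,v])/(EG - F^2), Gamma^v_ij = (E*[ij,v] - F*[ij,u])/(EG - F^2)
Gamma_uuu = 0, Gamma_uuv = 9/11, Gamma_uvv = 0, Gamma_vuu = 0, Gamma_vuv = -6/11, Gamma_vvv = 0
X = (-1/2, -7/4), Y = (3/2, -1/4) at the point


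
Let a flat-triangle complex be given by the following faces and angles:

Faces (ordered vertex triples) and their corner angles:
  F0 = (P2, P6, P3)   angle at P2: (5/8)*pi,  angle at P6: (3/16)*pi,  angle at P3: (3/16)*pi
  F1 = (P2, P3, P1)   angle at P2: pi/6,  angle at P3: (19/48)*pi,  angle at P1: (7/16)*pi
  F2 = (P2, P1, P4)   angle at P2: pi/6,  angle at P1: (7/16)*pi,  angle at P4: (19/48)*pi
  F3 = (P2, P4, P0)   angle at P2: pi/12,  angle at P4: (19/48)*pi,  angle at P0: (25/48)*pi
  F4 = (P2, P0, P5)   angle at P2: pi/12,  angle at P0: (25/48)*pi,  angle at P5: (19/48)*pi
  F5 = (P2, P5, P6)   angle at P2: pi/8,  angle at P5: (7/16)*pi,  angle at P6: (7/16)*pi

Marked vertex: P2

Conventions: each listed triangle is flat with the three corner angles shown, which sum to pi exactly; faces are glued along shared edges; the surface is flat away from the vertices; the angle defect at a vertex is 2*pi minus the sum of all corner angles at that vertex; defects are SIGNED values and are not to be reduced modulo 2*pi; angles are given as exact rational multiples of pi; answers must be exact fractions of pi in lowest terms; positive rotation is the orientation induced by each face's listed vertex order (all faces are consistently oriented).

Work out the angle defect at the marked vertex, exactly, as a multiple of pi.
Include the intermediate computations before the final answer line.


Sum of corner angles at P2: (5/4)*pi
defect = 2*pi - (5/4)*pi

Answer: defect(P2) = (3/4)*pi


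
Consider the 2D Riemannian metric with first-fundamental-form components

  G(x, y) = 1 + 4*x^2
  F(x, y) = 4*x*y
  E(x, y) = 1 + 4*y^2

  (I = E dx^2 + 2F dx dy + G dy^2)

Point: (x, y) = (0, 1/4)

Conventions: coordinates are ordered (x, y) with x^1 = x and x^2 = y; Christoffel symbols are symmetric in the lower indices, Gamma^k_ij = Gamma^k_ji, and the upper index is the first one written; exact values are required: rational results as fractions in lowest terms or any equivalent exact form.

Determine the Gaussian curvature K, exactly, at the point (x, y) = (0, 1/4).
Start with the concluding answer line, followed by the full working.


Answer: K = -64/25

E = 5/4, F = 0, G = 1, EG - F^2 = 5/4 at the point
E_x = 0, E_y = 2, F_x = 1, F_y = 0, G_x = 0, G_y = 0
E_yy = 8, F_xy = 4, G_xx = 8
The intrinsic route: Brioschi's K = (det M1 - det M2)/(EG - F^2)^2.
M1 = [[-E_yy/2 + F_xy - G_xx/2, E_x/2, F_x - E_y/2], [F_y - G_x/2, E, F], [G_y/2, F, G]] = [[-4, 0, 0], [0, 5/4, 0], [0, 0, 1]]; det M1 = -5
M2 = [[0, E_y/2, G_x/2], [E_y/2, E, F], [G_x/2, F, G]] = [[0, 1, 0], [1, 5/4, 0], [0, 0, 1]]; det M2 = -1
det M1 - det M2 = -4; K = -4 / (5/4)^2 = -64/25


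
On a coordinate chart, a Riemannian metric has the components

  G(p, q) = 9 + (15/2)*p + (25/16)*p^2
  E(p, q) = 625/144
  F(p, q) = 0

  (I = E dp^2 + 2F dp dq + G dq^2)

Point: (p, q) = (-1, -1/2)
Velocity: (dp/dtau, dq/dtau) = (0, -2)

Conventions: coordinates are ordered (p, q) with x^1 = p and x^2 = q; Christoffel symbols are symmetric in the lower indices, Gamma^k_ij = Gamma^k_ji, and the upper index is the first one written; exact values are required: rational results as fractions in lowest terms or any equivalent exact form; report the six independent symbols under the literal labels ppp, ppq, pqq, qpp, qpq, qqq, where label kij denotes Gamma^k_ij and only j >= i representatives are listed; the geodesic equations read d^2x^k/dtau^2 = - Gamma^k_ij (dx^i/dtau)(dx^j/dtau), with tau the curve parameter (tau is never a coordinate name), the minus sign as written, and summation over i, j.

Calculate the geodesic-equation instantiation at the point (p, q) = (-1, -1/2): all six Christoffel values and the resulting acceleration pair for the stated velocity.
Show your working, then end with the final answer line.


E = 625/144, F = 0, G = 49/16 at the point
E_p = 0, E_q = 0, F_p = 0, F_q = 0, G_p = 35/8, G_q = 0
EG - F^2 = 30625/2304;  g^inv = (2304/30625) * [[49/16, 0], [0, 625/144]]
first-kind symbols [ij,l] = (1/2)(d_i g_jl + d_j g_il - d_l g_ij): [pp,p] = E_p/2 = 0, [pp,q] = F_p - E_q/2 = 0, [pq,p] = E_q/2 = 0, [pq,q] = G_p/2 = 35/16, [qq,p] = F_q - G_p/2 = -35/16, [qq,q] = G_q/2 = 0
Gamma^p_ij = (G*[ij,p] - F*[ij,q])/(EG - F^2), Gamma^q_ij = (E*[ij,q] - F*[ij,p])/(EG - F^2)
Gamma_ppp = 0, Gamma_ppq = 0, Gamma_pqq = -63/125, Gamma_qpp = 0, Gamma_qpq = 5/7, Gamma_qqq = 0
d^2p/dtau^2 = -(Gamma_ppp*(0)^2 + 2*Gamma_ppq*(0)*(-2) + Gamma_pqq*(-2)^2) = 252/125
d^2q/dtau^2 = -(Gamma_qpp*(0)^2 + 2*Gamma_qpq*(0)*(-2) + Gamma_qqq*(-2)^2) = 0

Answer: Gamma_ppp = 0, Gamma_ppq = 0, Gamma_pqq = -63/125, Gamma_qpp = 0, Gamma_qpq = 5/7, Gamma_qqq = 0; accelerations (d^2p/dtau^2, d^2q/dtau^2) = (252/125, 0)


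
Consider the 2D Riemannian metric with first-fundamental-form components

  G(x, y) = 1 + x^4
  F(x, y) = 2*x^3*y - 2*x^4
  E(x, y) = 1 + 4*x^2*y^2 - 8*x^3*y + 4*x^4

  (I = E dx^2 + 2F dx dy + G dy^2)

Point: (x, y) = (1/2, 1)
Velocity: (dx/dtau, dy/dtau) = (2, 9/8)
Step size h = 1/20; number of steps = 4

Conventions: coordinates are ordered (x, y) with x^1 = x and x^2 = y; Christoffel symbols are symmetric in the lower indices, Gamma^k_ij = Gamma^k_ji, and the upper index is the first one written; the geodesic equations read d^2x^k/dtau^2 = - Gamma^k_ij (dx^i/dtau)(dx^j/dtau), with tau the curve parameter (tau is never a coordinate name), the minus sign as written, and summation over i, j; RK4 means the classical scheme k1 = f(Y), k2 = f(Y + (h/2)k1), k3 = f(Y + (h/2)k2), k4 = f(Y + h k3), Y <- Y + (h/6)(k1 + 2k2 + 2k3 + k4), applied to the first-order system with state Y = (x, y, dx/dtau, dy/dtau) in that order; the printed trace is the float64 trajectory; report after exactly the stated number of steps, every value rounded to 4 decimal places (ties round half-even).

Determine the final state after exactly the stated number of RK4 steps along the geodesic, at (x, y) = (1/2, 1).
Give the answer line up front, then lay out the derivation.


Answer: x = 0.8719, y = 1.2055, dx/dtau = 1.7530, dy/dtau = 0.9273

f(Y) = (dx/dtau, dy/dtau, -Gamma^x_ij Y'^i Y'^j, -Gamma^y_ij Y'^i Y'^j) with the Gammas evaluated at the stage position; h = 0.050000; intermediate values shown to 6 dp
step 0: x = 0.5000, y = 1.0000, dx/dtau = 2.0000, dy/dtau = 1.1250
step 1:
  k1: at (x, y) = (0.500000, 1.000000), (dx/dtau, dy/dtau) = (2.000000, 1.125000); Gamma_xxx = 0.000000, Gamma_xxy = 0.380952, Gamma_xyy = 0.000000, Gamma_yxx = 0.000000, Gamma_yxy = 0.190476, Gamma_yyy = 0.000000; k1 = (2.000000, 1.125000, -1.714286, -0.857143)
  k2: at (x, y) = (0.550000, 1.028125), (dx/dtau, dy/dtau) = (1.957143, 1.103571); Gamma_xxx = -0.055261, Gamma_xxy = 0.422867, Gamma_xyy = 0.000000, Gamma_yxx = -0.031784, Gamma_yxy = 0.243218, Gamma_yyy = 0.000000; k2 = (1.957143, 1.103571, -1.614983, -0.928879)
  k3: at (x, y) = (0.548929, 1.027589), (dx/dtau, dy/dtau) = (1.959625, 1.101778); Gamma_xxx = -0.054027, Gamma_xxy = 0.422054, Gamma_xyy = 0.000000, Gamma_yxx = -0.030979, Gamma_yxy = 0.242006, Gamma_yyy = 0.000000; k3 = (1.959625, 1.101778, -1.615020, -0.926053)
  k4: at (x, y) = (0.597981, 1.055089), (dx/dtau, dy/dtau) = (1.919249, 1.078697); Gamma_xxx = -0.107958, Gamma_xxy = 0.458261, Gamma_xyy = 0.000000, Gamma_yxx = -0.070614, Gamma_yxy = 0.299745, Gamma_yyy = 0.000000; k4 = (1.919249, 1.078697, -1.499799, -0.981007)
  Y <- Y + (h/6)(k1 + 2k2 + 2k3 + k4): x = 0.5979, y = 1.0551, dx/dtau = 1.9194, dy/dtau = 1.0788
step 2:
  k1: at (x, y) = (0.597940, 1.055120), (dx/dtau, dy/dtau) = (1.919383, 1.078767); Gamma_xxx = -0.107879, Gamma_xxy = 0.458264, Gamma_xyy = 0.000000, Gamma_yxx = -0.070547, Gamma_yxy = 0.299679, Gamma_yyy = 0.000000; k1 = (1.919383, 1.078767, -1.500302, -0.981113)
  k2: at (x, y) = (0.645924, 1.082089), (dx/dtau, dy/dtau) = (1.881875, 1.054239); Gamma_xxx = -0.158480, Gamma_xxy = 0.488016, Gamma_xyy = 0.000000, Gamma_yxx = -0.117348, Gamma_yxy = 0.361356, Gamma_yyy = 0.000000; k2 = (1.881875, 1.054239, -1.375145, -1.018239)
  k3: at (x, y) = (0.644987, 1.081476), (dx/dtau, dy/dtau) = (1.885004, 1.053311); Gamma_xxx = -0.157569, Gamma_xxy = 0.487439, Gamma_xyy = 0.000000, Gamma_yxx = -0.116417, Gamma_yxy = 0.360137, Gamma_yyy = 0.000000; k3 = (1.885004, 1.053311, -1.375734, -1.016440)
  k4: at (x, y) = (0.692190, 1.107785), (dx/dtau, dy/dtau) = (1.850596, 1.027945); Gamma_xxx = -0.203945, Gamma_xxy = 0.510382, Gamma_xyy = 0.000000, Gamma_yxx = -0.169839, Gamma_yxy = 0.425030, Gamma_yyy = 0.000000; k4 = (1.850596, 1.027945, -1.243356, -1.035429)
  Y <- Y + (h/6)(k1 + 2k2 + 2k3 + k4): x = 0.6921, y = 1.1078, dx/dtau = 1.8507, dy/dtau = 1.0281
step 3:
  k1: at (x, y) = (0.692138, 1.107802), (dx/dtau, dy/dtau) = (1.850671, 1.028051); Gamma_xxx = -0.203876, Gamma_xxy = 0.510392, Gamma_xyy = 0.000000, Gamma_yxx = -0.169740, Gamma_yxy = 0.424936, Gamma_yyy = 0.000000; k1 = (1.850671, 1.028051, -1.243857, -1.035596)
  k2: at (x, y) = (0.738404, 1.133503), (dx/dtau, dy/dtau) = (1.819574, 1.002161); Gamma_xxx = -0.244622, Gamma_xxy = 0.526149, Gamma_xyy = 0.000000, Gamma_yxx = -0.228588, Gamma_yxy = 0.491663, Gamma_yyy = 0.000000; k2 = (1.819574, 1.002161, -1.108963, -1.036278)
  k3: at (x, y) = (0.737627, 1.132856), (dx/dtau, dy/dtau) = (1.822947, 1.002144); Gamma_xxx = -0.244058, Gamma_xxy = 0.525774, Gamma_xyy = 0.000000, Gamma_yxx = -0.227747, Gamma_yxy = 0.490633, Gamma_yyy = 0.000000; k3 = (1.822947, 1.002144, -1.109985, -1.035799)
  k4: at (x, y) = (0.783285, 1.157909), (dx/dtau, dy/dtau) = (1.795172, 0.976261); Gamma_xxx = -0.278738, Gamma_xxy = 0.534260, Gamma_xyy = 0.000000, Gamma_yxx = -0.291401, Gamma_yxy = 0.558531, Gamma_yyy = 0.000000; k4 = (1.795172, 0.976261, -0.974368, -1.018632)
  Y <- Y + (h/6)(k1 + 2k2 + 2k3 + k4): x = 0.7832, y = 1.1579, dx/dtau = 1.7952, dy/dtau = 0.9764
step 4:
  k1: at (x, y) = (0.783228, 1.157909), (dx/dtau, dy/dtau) = (1.795203, 0.976398); Gamma_xxx = -0.278691, Gamma_xxy = 0.534281, Gamma_xyy = 0.000000, Gamma_yxx = -0.291287, Gamma_yxy = 0.558427, Gamma_yyy = 0.000000; k1 = (1.795203, 0.976398, -0.974855, -1.018912)
  k2: at (x, y) = (0.828108, 1.182319), (dx/dtau, dy/dtau) = (1.770832, 0.950925); Gamma_xxx = -0.306446, Gamma_xxy = 0.535496, Gamma_xyy = 0.000000, Gamma_yxx = -0.358219, Gamma_yxy = 0.625967, Gamma_yyy = 0.000000; k2 = (1.770832, 0.950925, -0.842507, -0.984847)
  k3: at (x, y) = (0.827499, 1.181683), (dx/dtau, dy/dtau) = (1.774140, 0.951776); Gamma_xxx = -0.306148, Gamma_xxy = 0.535239, Gamma_xyy = 0.000000, Gamma_yxx = -0.357636, Gamma_yxy = 0.625256, Gamma_yyy = 0.000000; k3 = (1.774140, 0.951776, -0.843971, -0.985909)
  k4: at (x, y) = (0.871935, 1.205498), (dx/dtau, dy/dtau) = (1.753005, 0.927102); Gamma_xxx = -0.326832, Gamma_xxy = 0.529329, Gamma_xyy = 0.000000, Gamma_yxx = -0.427170, Gamma_yxy = 0.691834, Gamma_yyy = 0.000000; k4 = (1.753005, 0.927102, -0.716183, -0.936054)
  Y <- Y + (h/6)(k1 + 2k2 + 2k3 + k4): x = 0.8719, y = 1.2055, dx/dtau = 1.7530, dy/dtau = 0.9273


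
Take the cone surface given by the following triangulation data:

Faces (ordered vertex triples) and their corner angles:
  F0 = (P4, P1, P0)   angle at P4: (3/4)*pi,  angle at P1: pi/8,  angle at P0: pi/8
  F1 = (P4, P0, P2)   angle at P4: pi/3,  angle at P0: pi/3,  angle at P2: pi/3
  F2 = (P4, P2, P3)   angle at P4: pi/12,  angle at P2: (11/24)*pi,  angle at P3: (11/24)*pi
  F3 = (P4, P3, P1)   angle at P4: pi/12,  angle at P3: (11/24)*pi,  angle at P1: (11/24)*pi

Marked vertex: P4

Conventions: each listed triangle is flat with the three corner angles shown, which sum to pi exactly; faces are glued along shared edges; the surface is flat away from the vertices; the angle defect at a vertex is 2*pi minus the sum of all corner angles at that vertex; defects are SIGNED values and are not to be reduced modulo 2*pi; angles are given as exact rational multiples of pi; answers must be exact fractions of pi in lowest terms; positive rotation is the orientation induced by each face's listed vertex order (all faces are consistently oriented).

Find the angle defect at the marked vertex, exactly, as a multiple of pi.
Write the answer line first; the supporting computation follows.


Answer: defect(P4) = (3/4)*pi

Sum of corner angles at P4: (5/4)*pi
defect = 2*pi - (5/4)*pi


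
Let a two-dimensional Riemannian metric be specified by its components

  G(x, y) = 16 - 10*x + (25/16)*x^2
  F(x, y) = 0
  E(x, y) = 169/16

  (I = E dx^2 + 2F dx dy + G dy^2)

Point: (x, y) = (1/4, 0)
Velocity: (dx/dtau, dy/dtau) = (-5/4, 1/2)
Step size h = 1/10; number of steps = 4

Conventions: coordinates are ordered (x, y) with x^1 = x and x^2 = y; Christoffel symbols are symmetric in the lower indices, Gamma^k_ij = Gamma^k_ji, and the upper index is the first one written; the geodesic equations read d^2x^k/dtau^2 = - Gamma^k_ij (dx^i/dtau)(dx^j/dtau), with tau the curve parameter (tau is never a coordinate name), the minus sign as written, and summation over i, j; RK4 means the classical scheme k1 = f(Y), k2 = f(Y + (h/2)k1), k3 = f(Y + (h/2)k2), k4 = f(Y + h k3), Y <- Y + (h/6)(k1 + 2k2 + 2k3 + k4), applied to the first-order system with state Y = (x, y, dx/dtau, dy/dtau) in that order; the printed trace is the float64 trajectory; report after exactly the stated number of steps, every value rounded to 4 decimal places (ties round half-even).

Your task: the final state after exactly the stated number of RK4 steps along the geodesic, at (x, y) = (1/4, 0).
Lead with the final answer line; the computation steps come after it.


Answer: x = -0.2575, y = 0.1708, dx/dtau = -1.2845, dy/dtau = 0.3640

f(Y) = (dx/dtau, dy/dtau, -Gamma^x_ij Y'^i Y'^j, -Gamma^y_ij Y'^i Y'^j) with the Gammas evaluated at the stage position; h = 0.100000; intermediate values shown to 6 dp
step 0: x = 0.2500, y = 0.0000, dx/dtau = -1.2500, dy/dtau = 0.5000
step 1:
  k1: at (x, y) = (0.250000, 0.000000), (dx/dtau, dy/dtau) = (-1.250000, 0.500000); Gamma_xxx = 0.000000, Gamma_xxy = 0.000000, Gamma_xyy = 0.436391, Gamma_yxx = 0.000000, Gamma_yxy = -0.338983, Gamma_yyy = 0.000000; k1 = (-1.250000, 0.500000, -0.109098, -0.423729)
  k2: at (x, y) = (0.187500, 0.025000), (dx/dtau, dy/dtau) = (-1.255455, 0.478814); Gamma_xxx = 0.000000, Gamma_xxy = 0.000000, Gamma_xyy = 0.445636, Gamma_yxx = 0.000000, Gamma_yxy = -0.331950, Gamma_yyy = 0.000000; k2 = (-1.255455, 0.478814, -0.102168, -0.399090)
  k3: at (x, y) = (0.187227, 0.023941), (dx/dtau, dy/dtau) = (-1.255108, 0.480046); Gamma_xxx = 0.000000, Gamma_xxy = 0.000000, Gamma_xyy = 0.445676, Gamma_yxx = 0.000000, Gamma_yxy = -0.331920, Gamma_yyy = 0.000000; k3 = (-1.255108, 0.480046, -0.102703, -0.399970)
  k4: at (x, y) = (0.124489, 0.048005), (dx/dtau, dy/dtau) = (-1.260270, 0.460003); Gamma_xxx = 0.000000, Gamma_xxy = 0.000000, Gamma_xyy = 0.454957, Gamma_yxx = 0.000000, Gamma_yxy = -0.325149, Gamma_yyy = 0.000000; k4 = (-1.260270, 0.460003, -0.096270, -0.376996)
  Y <- Y + (h/6)(k1 + 2k2 + 2k3 + k4): x = 0.1245, y = 0.0480, dx/dtau = -1.2603, dy/dtau = 0.4600
step 2:
  k1: at (x, y) = (0.124477, 0.047962), (dx/dtau, dy/dtau) = (-1.260252, 0.460019); Gamma_xxx = 0.000000, Gamma_xxy = 0.000000, Gamma_xyy = 0.454959, Gamma_yxx = 0.000000, Gamma_yxy = -0.325148, Gamma_yyy = 0.000000; k1 = (-1.260252, 0.460019, -0.096277, -0.377003)
  k2: at (x, y) = (0.061464, 0.070963), (dx/dtau, dy/dtau) = (-1.265066, 0.441169); Gamma_xxx = 0.000000, Gamma_xxy = 0.000000, Gamma_xyy = 0.464280, Gamma_yxx = 0.000000, Gamma_yxy = -0.318620, Gamma_yyy = 0.000000; k2 = (-1.265066, 0.441169, -0.090363, -0.355649)
  k3: at (x, y) = (0.061223, 0.070020), (dx/dtau, dy/dtau) = (-1.264770, 0.442237); Gamma_xxx = 0.000000, Gamma_xxy = 0.000000, Gamma_xyy = 0.464316, Gamma_yxx = 0.000000, Gamma_yxy = -0.318595, Gamma_yyy = 0.000000; k3 = (-1.264770, 0.442237, -0.090808, -0.356399)
  k4: at (x, y) = (-0.002000, 0.092186), (dx/dtau, dy/dtau) = (-1.269333, 0.424379); Gamma_xxx = 0.000000, Gamma_xxy = 0.000000, Gamma_xyy = 0.473669, Gamma_yxx = 0.000000, Gamma_yxy = -0.312305, Gamma_yyy = 0.000000; k4 = (-1.269333, 0.424379, -0.085307, -0.336464)
  Y <- Y + (h/6)(k1 + 2k2 + 2k3 + k4): x = -0.0020, y = 0.0921, dx/dtau = -1.2693, dy/dtau = 0.4244
step 3:
  k1: at (x, y) = (-0.002011, 0.092149), (dx/dtau, dy/dtau) = (-1.269317, 0.424393); Gamma_xxx = 0.000000, Gamma_xxy = 0.000000, Gamma_xyy = 0.473670, Gamma_yxx = 0.000000, Gamma_yxy = -0.312304, Gamma_yyy = 0.000000; k1 = (-1.269317, 0.424393, -0.085313, -0.336470)
  k2: at (x, y) = (-0.065477, 0.113369), (dx/dtau, dy/dtau) = (-1.273583, 0.407570); Gamma_xxx = 0.000000, Gamma_xxy = 0.000000, Gamma_xyy = 0.483059, Gamma_yxx = 0.000000, Gamma_yxy = -0.306234, Gamma_yyy = 0.000000; k2 = (-1.273583, 0.407570, -0.080242, -0.317916)
  k3: at (x, y) = (-0.065690, 0.112527), (dx/dtau, dy/dtau) = (-1.273329, 0.408497); Gamma_xxx = 0.000000, Gamma_xxy = 0.000000, Gamma_xyy = 0.483090, Gamma_yxx = 0.000000, Gamma_yxy = -0.306214, Gamma_yyy = 0.000000; k3 = (-1.273329, 0.408497, -0.080613, -0.318556)
  k4: at (x, y) = (-0.129344, 0.132999), (dx/dtau, dy/dtau) = (-1.277379, 0.392538); Gamma_xxx = 0.000000, Gamma_xxy = 0.000000, Gamma_xyy = 0.492506, Gamma_yxx = 0.000000, Gamma_yxy = -0.300359, Gamma_yyy = 0.000000; k4 = (-1.277379, 0.392538, -0.075888, -0.301212)
  Y <- Y + (h/6)(k1 + 2k2 + 2k3 + k4): x = -0.1294, y = 0.1330, dx/dtau = -1.2774, dy/dtau = 0.3925
step 4:
  k1: at (x, y) = (-0.129353, 0.132967), (dx/dtau, dy/dtau) = (-1.277366, 0.392549); Gamma_xxx = 0.000000, Gamma_xxy = 0.000000, Gamma_xyy = 0.492508, Gamma_yxx = 0.000000, Gamma_yxy = -0.300359, Gamma_yyy = 0.000000; k1 = (-1.277366, 0.392549, -0.075893, -0.301217)
  k2: at (x, y) = (-0.193221, 0.152594), (dx/dtau, dy/dtau) = (-1.281160, 0.377489); Gamma_xxx = 0.000000, Gamma_xxy = 0.000000, Gamma_xyy = 0.501956, Gamma_yxx = 0.000000, Gamma_yxy = -0.294705, Gamma_yyy = 0.000000; k2 = (-1.281160, 0.377489, -0.071528, -0.285053)
  k3: at (x, y) = (-0.193411, 0.151841), (dx/dtau, dy/dtau) = (-1.280942, 0.378297); Gamma_xxx = 0.000000, Gamma_xxy = 0.000000, Gamma_xyy = 0.501984, Gamma_yxx = 0.000000, Gamma_yxy = -0.294689, Gamma_yyy = 0.000000; k3 = (-1.280942, 0.378297, -0.071838, -0.285598)
  k4: at (x, y) = (-0.257447, 0.170796), (dx/dtau, dy/dtau) = (-1.284550, 0.363990); Gamma_xxx = 0.000000, Gamma_xxy = 0.000000, Gamma_xyy = 0.511457, Gamma_yxx = 0.000000, Gamma_yxy = -0.289231, Gamma_yyy = 0.000000; k4 = (-1.284550, 0.363990, -0.067762, -0.270467)
  Y <- Y + (h/6)(k1 + 2k2 + 2k3 + k4): x = -0.2575, y = 0.1708, dx/dtau = -1.2845, dy/dtau = 0.3640


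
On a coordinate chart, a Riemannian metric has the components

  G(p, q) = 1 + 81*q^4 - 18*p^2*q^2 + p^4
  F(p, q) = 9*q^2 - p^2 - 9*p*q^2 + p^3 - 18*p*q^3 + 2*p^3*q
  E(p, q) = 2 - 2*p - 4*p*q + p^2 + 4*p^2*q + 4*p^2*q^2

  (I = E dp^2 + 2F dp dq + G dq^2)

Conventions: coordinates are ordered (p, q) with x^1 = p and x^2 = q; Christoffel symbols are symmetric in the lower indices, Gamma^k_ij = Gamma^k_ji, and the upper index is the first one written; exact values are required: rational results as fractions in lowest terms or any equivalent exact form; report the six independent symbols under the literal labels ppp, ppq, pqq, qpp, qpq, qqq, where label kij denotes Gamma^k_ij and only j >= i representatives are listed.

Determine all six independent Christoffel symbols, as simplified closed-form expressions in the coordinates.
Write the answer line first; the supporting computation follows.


Answer: Gamma_ppp = (4*p*q^2 + 4*p*q + p - 2*q - 1)/(p^4 - 14*p^2*q^2 + 4*p^2*q + p^2 - 4*p*q - 2*p + 81*q^4 + 2), Gamma_ppq = (4*p^2*q + 2*p^2 - 2*p)/(p^4 - 14*p^2*q^2 + 4*p^2*q + p^2 - 4*p*q - 2*p + 81*q^4 + 2), Gamma_pqq = (-36*p*q^2 - 18*p*q + 18*q)/(p^4 - 14*p^2*q^2 + 4*p^2*q + p^2 - 4*p*q - 2*p + 81*q^4 + 2), Gamma_qpp = (2*p^2*q + p^2 - 18*q^3 - 9*q^2)/(p^4 - 14*p^2*q^2 + 4*p^2*q + p^2 - 4*p*q - 2*p + 81*q^4 + 2), Gamma_qpq = (2*p^3 - 18*p*q^2)/(p^4 - 14*p^2*q^2 + 4*p^2*q + p^2 - 4*p*q - 2*p + 81*q^4 + 2), Gamma_qqq = (-18*p^2*q + 162*q^3)/(p^4 - 14*p^2*q^2 + 4*p^2*q + p^2 - 4*p*q - 2*p + 81*q^4 + 2)

E = 2 - 2*p - 4*p*q + p^2 + 4*p^2*q + 4*p^2*q^2; F = 9*q^2 - p^2 - 9*p*q^2 + p^3 - 18*p*q^3 + 2*p^3*q; G = 1 + 81*q^4 - 18*p^2*q^2 + p^4
Gamma^k_ij = (1/2) g^{kl} (d_i g_jl + d_j g_il - d_l g_ij), with g^inv = (1/(EG-F^2)) [[G, -F], [-F, E]]
first partials: E_p = -2 - 4*q + 2*p + 8*p*q + 8*p*q^2, E_q = -4*p + 4*p^2 + 8*p^2*q, F_p = -2*p - 9*q^2 + 3*p^2 - 18*q^3 + 6*p^2*q, F_q = 18*q - 18*p*q - 54*p*q^2 + 2*p^3, G_p = -36*p*q^2 + 4*p^3, G_q = 324*q^3 - 36*p^2*q
D = EG - F^2 = 2 - 2*p - 4*p*q + p^2 + 4*p^2*q + 81*q^4 - 14*p^2*q^2 + p^4
expanded: Gamma^p_pp = (G E_p - 2F F_p + F E_q)/(2D), Gamma^p_pq = (G E_q - F G_p)/(2D), Gamma^p_qq = (2G F_q - G G_p - F G_q)/(2D), Gamma^q_pp = (2E F_p - E E_q - F E_p)/(2D), Gamma^q_pq = (E G_p - F E_q)/(2D), Gamma^q_qq = (E G_q - 2F F_q + F G_p)/(2D); substitute and cancel common factors


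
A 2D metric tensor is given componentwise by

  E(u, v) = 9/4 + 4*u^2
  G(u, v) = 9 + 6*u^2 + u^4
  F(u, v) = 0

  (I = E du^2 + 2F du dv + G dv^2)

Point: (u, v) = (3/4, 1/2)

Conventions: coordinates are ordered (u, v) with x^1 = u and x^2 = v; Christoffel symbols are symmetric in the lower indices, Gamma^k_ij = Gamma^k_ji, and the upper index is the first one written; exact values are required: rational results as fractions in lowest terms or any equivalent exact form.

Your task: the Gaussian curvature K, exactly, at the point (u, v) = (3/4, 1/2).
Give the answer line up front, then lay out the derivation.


Answer: K = -32/513

E = 9/2, F = 0, G = 3249/256, EG - F^2 = 29241/512 at the point
E_u = 6, E_v = 0, F_u = 0, F_v = 0, G_u = 171/16, G_v = 0
E_vv = 0, F_uv = 0, G_uu = 75/4
Using the Brioschi determinant formula for K from the metric derivatives:
M1 = [[-E_vv/2 + F_uv - G_uu/2, E_u/2, F_u - E_v/2], [F_v - G_u/2, E, F], [G_v/2, F, G]] = [[-75/8, 3, 0], [-171/32, 9/2, 0], [0, 0, 3249/256]]; det M1 = -2719413/8192
M2 = [[0, E_v/2, G_u/2], [E_v/2, E, F], [G_u/2, F, G]] = [[0, 0, 171/32], [0, 9/2, 0], [171/32, 0, 3249/256]]; det M2 = -263169/2048
det M1 - det M2 = -1666737/8192; K = -1666737/8192 / (29241/512)^2 = -32/513


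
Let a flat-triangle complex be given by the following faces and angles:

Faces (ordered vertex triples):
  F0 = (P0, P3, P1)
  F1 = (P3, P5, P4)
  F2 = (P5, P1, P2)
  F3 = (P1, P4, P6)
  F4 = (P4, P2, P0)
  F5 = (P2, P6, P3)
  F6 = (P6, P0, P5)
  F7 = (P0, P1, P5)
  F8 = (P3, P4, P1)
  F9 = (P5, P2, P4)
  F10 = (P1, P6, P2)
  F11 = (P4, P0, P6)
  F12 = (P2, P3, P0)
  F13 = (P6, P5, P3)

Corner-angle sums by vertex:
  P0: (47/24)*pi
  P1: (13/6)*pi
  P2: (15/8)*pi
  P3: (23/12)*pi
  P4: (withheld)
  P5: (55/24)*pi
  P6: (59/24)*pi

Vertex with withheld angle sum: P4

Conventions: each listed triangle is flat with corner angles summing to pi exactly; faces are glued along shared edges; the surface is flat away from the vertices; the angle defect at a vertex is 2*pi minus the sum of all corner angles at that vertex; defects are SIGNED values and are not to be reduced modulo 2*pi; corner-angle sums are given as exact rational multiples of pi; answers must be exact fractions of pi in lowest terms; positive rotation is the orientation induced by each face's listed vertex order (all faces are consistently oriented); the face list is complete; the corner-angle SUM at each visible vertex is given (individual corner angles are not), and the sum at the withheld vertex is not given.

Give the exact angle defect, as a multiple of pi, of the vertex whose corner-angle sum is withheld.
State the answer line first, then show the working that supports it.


Answer: defect(P4) = (2/3)*pi

V = 7, E = 21, F = 14; chi = V - E + F = 0
Gauss-Bonnet: total defect = 2*pi*chi = 0; visible defects sum to (-2/3)*pi


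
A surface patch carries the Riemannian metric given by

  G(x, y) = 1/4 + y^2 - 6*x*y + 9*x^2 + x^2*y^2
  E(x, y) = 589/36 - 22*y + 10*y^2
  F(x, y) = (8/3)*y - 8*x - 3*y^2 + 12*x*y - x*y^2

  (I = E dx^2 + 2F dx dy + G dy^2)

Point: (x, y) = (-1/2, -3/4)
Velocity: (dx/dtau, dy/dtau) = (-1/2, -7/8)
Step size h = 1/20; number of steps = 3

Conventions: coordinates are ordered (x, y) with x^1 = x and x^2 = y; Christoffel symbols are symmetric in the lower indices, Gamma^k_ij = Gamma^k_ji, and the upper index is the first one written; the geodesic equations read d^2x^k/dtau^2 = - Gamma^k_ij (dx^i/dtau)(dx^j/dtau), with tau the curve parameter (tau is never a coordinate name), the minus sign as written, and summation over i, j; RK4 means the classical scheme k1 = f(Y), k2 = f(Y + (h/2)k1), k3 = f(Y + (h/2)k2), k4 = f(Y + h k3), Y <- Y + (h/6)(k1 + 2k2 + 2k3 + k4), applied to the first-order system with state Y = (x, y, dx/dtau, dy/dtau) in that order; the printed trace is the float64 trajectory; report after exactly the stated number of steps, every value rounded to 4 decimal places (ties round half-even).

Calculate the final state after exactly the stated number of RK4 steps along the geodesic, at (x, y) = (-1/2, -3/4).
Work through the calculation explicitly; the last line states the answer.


f(Y) = (dx/dtau, dy/dtau, -Gamma^x_ij Y'^i Y'^j, -Gamma^y_ij Y'^i Y'^j) with the Gammas evaluated at the stage position; h = 0.050000; intermediate values shown to 6 dp
step 0: x = -0.5000, y = -0.7500, dx/dtau = -0.5000, dy/dtau = -0.8750
step 1:
  k1: at (x, y) = (-0.500000, -0.750000), (dx/dtau, dy/dtau) = (-0.500000, -0.875000); Gamma_xxx = -0.444811, Gamma_xxy = -0.441445, Gamma_xyy = -0.005170, Gamma_yxx = 3.360791, Gamma_yxy = -0.296540, Gamma_yyy = 0.617792; k1 = (-0.500000, -0.875000, 0.501425, -1.053722)
  k2: at (x, y) = (-0.512500, -0.771875), (dx/dtau, dy/dtau) = (-0.487464, -0.901343); Gamma_xxx = -0.420788, Gamma_xxy = -0.439796, Gamma_xyy = -0.004588, Gamma_yxx = 3.116284, Gamma_yxy = -0.270349, Gamma_yyy = 0.591568; k2 = (-0.487464, -0.901343, 0.490184, -0.983530)
  k3: at (x, y) = (-0.512187, -0.772534), (dx/dtau, dy/dtau) = (-0.487745, -0.899588); Gamma_xxx = -0.419449, Gamma_xxy = -0.440164, Gamma_xyy = -0.003910, Gamma_yxx = 3.111737, Gamma_yxy = -0.267109, Gamma_yyy = 0.587792; k3 = (-0.487745, -0.899588, 0.489211, -0.981546)
  k4: at (x, y) = (-0.524387, -0.794979), (dx/dtau, dy/dtau) = (-0.475539, -0.924077); Gamma_xxx = -0.391540, Gamma_xxy = -0.438903, Gamma_xyy = -0.001967, Gamma_yxx = 2.852907, Gamma_yxy = -0.239216, Gamma_yyy = 0.554156; k4 = (-0.475539, -0.924077, 0.475960, -0.908115)
  Y <- Y + (h/6)(k1 + 2k2 + 2k3 + k4): x = -0.5244, y = -0.7950, dx/dtau = -0.4755, dy/dtau = -0.9241
step 2:
  k1: at (x, y) = (-0.524383, -0.795008), (dx/dtau, dy/dtau) = (-0.475532, -0.924100); Gamma_xxx = -0.391487, Gamma_xxy = -0.438913, Gamma_xyy = -0.001946, Gamma_yxx = 2.852643, Gamma_yxy = -0.239110, Gamma_yyy = 0.554026; k1 = (-0.475532, -0.924100, 0.475940, -0.908038)
  k2: at (x, y) = (-0.536271, -0.818110), (dx/dtau, dy/dtau) = (-0.463633, -0.946801); Gamma_xxx = -0.359310, Gamma_xxy = -0.438023, Gamma_xyy = 0.001526, Gamma_yxx = 2.576834, Gamma_yxy = -0.209482, Gamma_yyy = 0.512029; k2 = (-0.463633, -0.946801, 0.460424, -0.828993)
  k3: at (x, y) = (-0.535974, -0.818678), (dx/dtau, dy/dtau) = (-0.464021, -0.944825); Gamma_xxx = -0.358038, Gamma_xxy = -0.438351, Gamma_xyy = 0.002172, Gamma_yxx = 2.571615, Gamma_yxy = -0.206657, Gamma_yyy = 0.508375; k3 = (-0.464021, -0.944825, 0.459515, -0.826328)
  k4: at (x, y) = (-0.547584, -0.842249), (dx/dtau, dy/dtau) = (-0.452556, -0.965416); Gamma_xxx = -0.321673, Gamma_xxy = -0.437697, Gamma_xyy = 0.007153, Gamma_yxx = 2.277675, Gamma_yxy = -0.176418, Gamma_yyy = 0.458120; k4 = (-0.452556, -0.965416, 0.441677, -0.739309)
  Y <- Y + (h/6)(k1 + 2k2 + 2k3 + k4): x = -0.5476, y = -0.8423, dx/dtau = -0.4526, dy/dtau = -0.9654
step 3:
  k1: at (x, y) = (-0.547578, -0.842281), (dx/dtau, dy/dtau) = (-0.452553, -0.965416); Gamma_xxx = -0.321606, Gamma_xxy = -0.437708, Gamma_xyy = 0.007181, Gamma_yxx = 2.277318, Gamma_yxy = -0.176300, Gamma_yyy = 0.457953; k1 = (-0.452553, -0.965416, 0.441645, -0.739177)
  k2: at (x, y) = (-0.558892, -0.866416), (dx/dtau, dy/dtau) = (-0.441512, -0.983896); Gamma_xxx = -0.280726, Gamma_xxy = -0.437255, Gamma_xyy = 0.013834, Gamma_yxx = 1.963074, Gamma_yxy = -0.145498, Gamma_yyy = 0.398509; k2 = (-0.441512, -0.983896, 0.421219, -0.642035)
  k3: at (x, y) = (-0.558616, -0.866878), (dx/dtau, dy/dtau) = (-0.442022, -0.981467); Gamma_xxx = -0.279599, Gamma_xxy = -0.437530, Gamma_xyy = 0.014414, Gamma_yxx = 1.957733, Gamma_yxy = -0.143158, Gamma_yyy = 0.395152; k3 = (-0.442022, -0.981467, 0.420373, -0.638937)
  k4: at (x, y) = (-0.569679, -0.891354), (dx/dtau, dy/dtau) = (-0.431534, -0.997363); Gamma_xxx = -0.234588, Gamma_xxy = -0.437100, Gamma_xyy = 0.022616, Gamma_yxx = 1.624181, Gamma_yxy = -0.113174, Gamma_yyy = 0.327218; k4 = (-0.431534, -0.997363, 0.397441, -0.530533)
  Y <- Y + (h/6)(k1 + 2k2 + 2k3 + k4): x = -0.5697, y = -0.8914, dx/dtau = -0.4315, dy/dtau = -0.9973

Answer: x = -0.5697, y = -0.8914, dx/dtau = -0.4315, dy/dtau = -0.9973


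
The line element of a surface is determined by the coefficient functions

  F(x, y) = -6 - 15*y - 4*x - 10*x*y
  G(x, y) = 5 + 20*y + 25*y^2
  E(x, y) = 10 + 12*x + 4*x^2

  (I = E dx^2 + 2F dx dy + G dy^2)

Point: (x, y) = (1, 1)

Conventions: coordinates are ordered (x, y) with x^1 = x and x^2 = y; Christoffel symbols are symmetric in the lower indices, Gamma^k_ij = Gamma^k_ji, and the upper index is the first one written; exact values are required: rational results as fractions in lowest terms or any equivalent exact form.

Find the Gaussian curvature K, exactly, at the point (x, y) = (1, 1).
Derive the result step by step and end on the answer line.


E = 26, F = -35, G = 50, EG - F^2 = 75 at the point
E_x = 20, E_y = 0, F_x = -14, F_y = -25, G_x = 0, G_y = 70
E_yy = 0, F_xy = -10, G_xx = 0
The intrinsic route: Brioschi's K = (det M1 - det M2)/(EG - F^2)^2.
M1 = [[-E_yy/2 + F_xy - G_xx/2, E_x/2, F_x - E_y/2], [F_y - G_x/2, E, F], [G_y/2, F, G]] = [[-10, 10, -14], [-25, 26, -35], [35, -35, 50]]; det M1 = -10
M2 = [[0, E_y/2, G_x/2], [E_y/2, E, F], [G_x/2, F, G]] = [[0, 0, 0], [0, 26, -35], [0, -35, 50]]; det M2 = 0
det M1 - det M2 = -10; K = -10 / (75)^2 = -2/1125

Answer: K = -2/1125
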